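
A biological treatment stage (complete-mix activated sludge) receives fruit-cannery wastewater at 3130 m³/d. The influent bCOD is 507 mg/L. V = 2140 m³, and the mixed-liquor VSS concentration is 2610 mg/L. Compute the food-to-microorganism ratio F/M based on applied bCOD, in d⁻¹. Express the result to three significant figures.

F/M = applied load / biomass = Q·S₀/(V·X) = 3130 × 507 / (2140 × 2610) = 0.2841 d⁻¹.

F/M ≈ 0.284 d⁻¹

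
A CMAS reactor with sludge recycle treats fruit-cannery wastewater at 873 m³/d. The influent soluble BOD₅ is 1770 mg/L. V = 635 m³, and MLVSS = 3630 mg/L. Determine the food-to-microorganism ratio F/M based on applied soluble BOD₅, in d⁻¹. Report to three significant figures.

F/M ≈ 0.670 d⁻¹

F/M = applied load / biomass = Q·S₀/(V·X) = 873 × 1770 / (635.0 × 3630) = 0.6704 d⁻¹.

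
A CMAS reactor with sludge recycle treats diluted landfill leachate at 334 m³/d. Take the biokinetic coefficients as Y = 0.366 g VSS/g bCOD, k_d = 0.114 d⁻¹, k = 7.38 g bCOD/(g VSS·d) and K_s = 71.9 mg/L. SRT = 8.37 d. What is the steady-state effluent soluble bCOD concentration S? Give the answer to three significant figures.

For a completely mixed reactor with recycle the Lawrence–McCarty relation gives S = K_s·(1 + k_d·θ_c) / [θ_c·(Y·k − k_d) − 1] = 71.9 × (1 + 0.114 × 8.37) / [8.37 × (0.366 × 7.38 − 0.114) − 1] = 140.5 / 20.65 = 6.803 mg/L.

S ≈ 6.80 mg/L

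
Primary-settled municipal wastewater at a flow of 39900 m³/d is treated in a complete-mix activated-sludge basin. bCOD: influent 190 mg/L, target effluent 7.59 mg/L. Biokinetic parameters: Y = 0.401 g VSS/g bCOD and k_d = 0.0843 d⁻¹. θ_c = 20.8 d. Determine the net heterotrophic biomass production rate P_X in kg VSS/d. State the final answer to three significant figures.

P_X ≈ 1060 kg VSS/d

Observed yield with endogenous decay: Y_obs = Y / (1 + k_d·θ_c) = 0.401 / (1 + 0.0843 × 20.8) = 0.401 / 2.753 = 0.1456 g VSS/g bCOD.
Substrate removed = Q·(S₀ − S) = 39900 m³/d × (190 − 7.59) g/m³ = 7.28×10^6 g/d = 7278 kg/d.
Biomass produced: P_X = Y_obs·Q·ΔS = 0.1456 × 7278 ≈ 1060 kg VSS/d.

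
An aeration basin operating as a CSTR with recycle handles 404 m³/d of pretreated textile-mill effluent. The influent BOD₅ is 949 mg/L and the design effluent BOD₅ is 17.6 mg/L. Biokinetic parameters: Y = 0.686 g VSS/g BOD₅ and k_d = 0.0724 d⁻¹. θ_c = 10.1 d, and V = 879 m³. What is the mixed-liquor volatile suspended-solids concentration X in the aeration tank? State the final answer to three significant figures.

X ≈ 1710 mg/L

From V·X·(1 + k_d·θ_c) = Y·Q·(S₀ − S)·θ_c: X = 0.686 × 404 × (949 − 17.6) × 10.1 / [879 × (1 + 0.0724 × 10.1)] = 1713 mg/L.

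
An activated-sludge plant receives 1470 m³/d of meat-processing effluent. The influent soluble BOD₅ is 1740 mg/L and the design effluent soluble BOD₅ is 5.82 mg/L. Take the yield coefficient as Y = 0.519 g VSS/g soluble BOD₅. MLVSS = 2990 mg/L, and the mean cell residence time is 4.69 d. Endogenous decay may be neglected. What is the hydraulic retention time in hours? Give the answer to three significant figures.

τ ≈ 33.9 h

Biomass mass balance (decay neglected): V·X = Y·Q·(S₀ − S)·θ_c, so V = 0.519 × 1470 × (1740 − 5.82) × 4.69 / 2990 = 2075 m³.
HRT = V/Q = 2075 m³ / 1470 m³·d⁻¹ = 1.412 d × 24 = 33.88 h.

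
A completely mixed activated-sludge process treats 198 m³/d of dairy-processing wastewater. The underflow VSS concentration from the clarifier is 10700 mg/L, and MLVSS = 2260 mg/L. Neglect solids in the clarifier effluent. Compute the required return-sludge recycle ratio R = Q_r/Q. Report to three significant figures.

R ≈ 0.268

Mass balance around the secondary clarifier (neglecting effluent solids): R = X / (X_r − X) = 2260 / (10700 − 2260) = 0.2678.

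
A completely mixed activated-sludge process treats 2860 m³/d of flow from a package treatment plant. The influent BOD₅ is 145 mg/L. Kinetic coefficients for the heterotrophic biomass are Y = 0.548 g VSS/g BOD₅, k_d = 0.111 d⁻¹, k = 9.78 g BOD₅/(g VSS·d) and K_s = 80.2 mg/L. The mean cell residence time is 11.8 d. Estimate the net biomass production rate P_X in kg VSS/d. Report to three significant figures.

P_X ≈ 96.3 kg VSS/d

Effluent substrate depends only on kinetics and SRT: S = K_s(1 + k_d θ_c) / [θ_c(Yk − k_d) − 1] = 80.2 × (1 + 0.111 × 11.8) / [11.8 × (0.548 × 9.78 − 0.111) − 1] = 185.2 / 60.93 = 3.040 mg/L.
Observed yield with endogenous decay: Y_obs = Y / (1 + k_d·θ_c) = 0.548 / (1 + 0.111 × 11.8) = 0.548 / 2.310 = 0.2372 g VSS/g BOD₅.
ΔS = 145 − 3.04 = 142.0 mg/L, so the substrate removal rate is 2860 × 142.0/1000 = 406.0 kg BOD₅/d.
Biomass produced: P_X = Y_obs·Q·ΔS = 0.2372 × 406.0 ≈ 96.32 kg VSS/d.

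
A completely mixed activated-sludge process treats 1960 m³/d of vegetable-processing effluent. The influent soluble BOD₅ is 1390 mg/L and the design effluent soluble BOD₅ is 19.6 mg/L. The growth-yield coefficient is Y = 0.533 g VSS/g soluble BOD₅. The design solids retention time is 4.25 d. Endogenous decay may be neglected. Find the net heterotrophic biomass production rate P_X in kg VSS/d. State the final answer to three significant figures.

P_X ≈ 1430 kg VSS/d

No decay correction is needed, so Y_obs = Y = 0.533.
Mass of soluble BOD₅ removed per day: Q(S₀ − S) = 1960 × 1370 g/m³ = 2686 kg/d.
Net biomass production P_X = Y_obs × Q·(S₀ − S) = 0.5330 × 2686 = 1432 kg VSS/d.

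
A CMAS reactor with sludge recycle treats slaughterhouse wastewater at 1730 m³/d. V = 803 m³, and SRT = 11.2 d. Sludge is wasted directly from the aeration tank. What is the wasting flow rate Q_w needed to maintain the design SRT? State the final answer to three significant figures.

For wasting at MLVSS concentration, Q_w = V/θ_c = 803.0/11.2 = 71.70 m³/d.

Q_w ≈ 71.7 m³/d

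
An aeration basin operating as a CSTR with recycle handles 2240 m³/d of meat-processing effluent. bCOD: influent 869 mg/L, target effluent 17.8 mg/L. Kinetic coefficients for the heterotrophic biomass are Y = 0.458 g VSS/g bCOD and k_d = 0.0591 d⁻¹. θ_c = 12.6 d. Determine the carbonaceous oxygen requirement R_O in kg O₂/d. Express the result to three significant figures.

The observed yield is Y_obs = Y/(1 + k_d·θ_c) = 0.458 / (1 + 0.0591 × 12.6) = 0.458 / 1.745 = 0.2625 g VSS per g bCOD removed.
Substrate removed = Q·(S₀ − S) = 2240 m³/d × (869 − 17.8) g/m³ = 1.91×10^6 g/d = 1907 kg/d.
Biomass synthesised: P_X = Y_obs × 1907 = 500.5 kg VSS/d.
R_O = Q·(S₀ − S) − 1.42·P_X = 1907 − 1.42 × 500.5 = 1196 kg O₂/d.

R_O ≈ 1200 kg O₂/d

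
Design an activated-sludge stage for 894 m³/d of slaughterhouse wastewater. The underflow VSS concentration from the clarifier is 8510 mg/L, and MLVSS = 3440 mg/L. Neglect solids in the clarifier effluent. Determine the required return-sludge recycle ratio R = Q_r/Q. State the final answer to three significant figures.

Solids balance on the clarifier gives (1+R)X = R·X_r, so R = X/(X_r − X) = 3440 / (8510 − 3440) = 0.6785.

R ≈ 0.679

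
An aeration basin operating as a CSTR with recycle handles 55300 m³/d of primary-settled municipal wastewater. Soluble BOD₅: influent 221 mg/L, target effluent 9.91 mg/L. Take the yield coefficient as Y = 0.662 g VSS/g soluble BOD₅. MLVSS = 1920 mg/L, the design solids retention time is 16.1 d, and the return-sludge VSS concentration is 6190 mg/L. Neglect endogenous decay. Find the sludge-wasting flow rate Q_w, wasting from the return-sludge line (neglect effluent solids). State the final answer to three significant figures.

Biomass mass balance (decay neglected): V·X = Y·Q·(S₀ − S)·θ_c, so V = 0.662 × 55300 × (221 − 9.91) × 16.1 / 1920 = 64800 m³.
Wasting from the return line (neglecting effluent solids): Q_w = V·X / (θ_c·X_r) = 64800 × 1920 / (16.1 × 6190) = 1248 m³/d.

Q_w ≈ 1250 m³/d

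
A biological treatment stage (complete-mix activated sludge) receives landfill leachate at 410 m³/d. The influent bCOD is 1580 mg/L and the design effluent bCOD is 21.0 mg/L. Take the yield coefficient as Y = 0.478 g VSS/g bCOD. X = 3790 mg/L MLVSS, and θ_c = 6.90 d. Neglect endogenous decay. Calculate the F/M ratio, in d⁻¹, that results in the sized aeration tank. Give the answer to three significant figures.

F/M ≈ 0.307 d⁻¹

With k_d = 0 the design equation reduces to V = Y Q (S₀−S) θ_c / X = 0.478 × 410 × (1580 − 21.0) × 6.90 / 3790 = 556.2 m³.
F/M = applied load / biomass = Q·S₀/(V·X) = 410 × 1580 / (556.2 × 3790) = 0.3073 d⁻¹.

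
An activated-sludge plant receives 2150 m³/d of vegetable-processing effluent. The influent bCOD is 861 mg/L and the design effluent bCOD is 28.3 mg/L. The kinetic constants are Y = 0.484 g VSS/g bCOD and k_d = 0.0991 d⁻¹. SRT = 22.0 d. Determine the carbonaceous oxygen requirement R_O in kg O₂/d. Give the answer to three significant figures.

The observed yield is Y_obs = Y/(1 + k_d·θ_c) = 0.484 / (1 + 0.0991 × 22.0) = 0.484 / 3.180 = 0.1522 g VSS per g bCOD removed.
Q·(S₀ − S) = 2150 × (861 − 28.3) × 10⁻³ = 1790 kg/d removed.
Biomass synthesised: P_X = Y_obs × 1790 = 272.5 kg VSS/d.
R_O = Q·ΔS − 1.42 P_X = 1790 − 386.9 = 1403 kg O₂/d.

R_O ≈ 1400 kg O₂/d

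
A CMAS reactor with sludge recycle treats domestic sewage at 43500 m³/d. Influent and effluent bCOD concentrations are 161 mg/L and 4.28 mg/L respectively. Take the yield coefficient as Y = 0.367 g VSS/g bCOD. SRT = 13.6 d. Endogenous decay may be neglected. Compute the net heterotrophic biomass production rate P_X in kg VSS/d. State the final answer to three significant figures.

P_X ≈ 2500 kg VSS/d

With endogenous decay neglected, the observed yield equals the true yield: Y_obs = Y = 0.367 g VSS/g bCOD.
Mass of bCOD removed per day: Q(S₀ − S) = 43500 × 156.7 g/m³ = 6817 kg/d.
So the net sludge growth is P_X = 0.3670 × 6817 = 2502 kg VSS/d.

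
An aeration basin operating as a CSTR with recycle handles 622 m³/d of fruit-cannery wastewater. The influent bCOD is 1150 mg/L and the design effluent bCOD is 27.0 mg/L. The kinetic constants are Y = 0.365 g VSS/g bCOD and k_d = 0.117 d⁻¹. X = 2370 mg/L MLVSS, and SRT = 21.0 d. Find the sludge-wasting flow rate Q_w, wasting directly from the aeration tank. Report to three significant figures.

Q_w ≈ 31.1 m³/d

Rearranging the biomass balance for a CMAS with decay, V = Y·Q·ΔS·θ_c / [X·(1+k_d θ_c)] = 0.365 × 622 × (1150 − 27.0) × 21.0 / [2370 × (1 + 0.117 × 21.0)] = 5.35×10^6 / 8193 = 653.5 m³.
With mixed-liquor wasting, θ_c = V/Q_w, so Q_w = V/θ_c = 653.5/21.0 = 31.12 m³/d.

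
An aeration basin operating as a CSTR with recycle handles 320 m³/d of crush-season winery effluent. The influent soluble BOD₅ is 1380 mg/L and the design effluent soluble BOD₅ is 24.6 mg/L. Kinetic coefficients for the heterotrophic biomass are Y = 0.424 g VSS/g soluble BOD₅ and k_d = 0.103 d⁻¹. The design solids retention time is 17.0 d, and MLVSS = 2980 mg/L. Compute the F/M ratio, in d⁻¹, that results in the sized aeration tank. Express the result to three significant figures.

From the SRT design equation V = Y Q (S₀−S) θ_c / [X (1 + k_d θ_c)] = 0.424 × 320 × (1380 − 24.6) × 17.0 / [2980 × (1 + 0.103 × 17.0)] = 3.13×10^6 / 8198 = 381.4 m³.
F/M = Q·S₀ / (V·X) = 320 × 1380 / (381.4 × 2980) = 0.3886 g soluble BOD₅·(g VSS·d)⁻¹.

F/M ≈ 0.389 d⁻¹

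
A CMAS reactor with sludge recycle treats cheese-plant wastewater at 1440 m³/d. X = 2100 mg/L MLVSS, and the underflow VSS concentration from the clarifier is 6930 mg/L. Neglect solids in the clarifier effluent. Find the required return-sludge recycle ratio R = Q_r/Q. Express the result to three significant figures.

R = Q_r/Q = X/(X_r − X) = 2100 / (6930 − 2100) = 0.4348.

R ≈ 0.435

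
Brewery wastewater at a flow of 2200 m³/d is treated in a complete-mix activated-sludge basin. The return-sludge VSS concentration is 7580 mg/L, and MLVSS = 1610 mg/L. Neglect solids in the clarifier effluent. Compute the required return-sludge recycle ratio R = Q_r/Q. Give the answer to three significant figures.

R ≈ 0.270

Mass balance around the secondary clarifier (neglecting effluent solids): R = X / (X_r − X) = 1610 / (7580 − 1610) = 0.2697.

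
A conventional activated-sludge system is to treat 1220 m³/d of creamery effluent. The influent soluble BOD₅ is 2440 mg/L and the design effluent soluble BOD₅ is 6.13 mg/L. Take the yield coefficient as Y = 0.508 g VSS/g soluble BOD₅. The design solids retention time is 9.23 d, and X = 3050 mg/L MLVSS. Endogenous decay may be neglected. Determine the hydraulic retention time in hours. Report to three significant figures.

V·X = Y·Q·ΔS·θ_c gives V = 0.508 × 1220 × (2440 − 6.13) × 9.23 / 3050 = 4565 m³.
τ = V/Q = 4565/1220 = 3.742 d, or 89.80 h.

τ ≈ 89.8 h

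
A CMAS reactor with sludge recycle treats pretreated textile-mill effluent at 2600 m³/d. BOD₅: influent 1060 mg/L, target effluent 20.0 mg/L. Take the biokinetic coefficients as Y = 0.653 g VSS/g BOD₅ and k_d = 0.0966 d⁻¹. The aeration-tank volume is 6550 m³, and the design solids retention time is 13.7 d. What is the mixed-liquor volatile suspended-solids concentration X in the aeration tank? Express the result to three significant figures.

X ≈ 1590 mg/L

Solving the biomass balance for X: X = Y Q (S₀−S) θ_c / [V (1+k_d θ_c)] = 0.653 × 2600 × (1060 − 20.0) × 13.7 / [6550 × (1 + 0.0966 × 13.7)] = 1590 mg/L.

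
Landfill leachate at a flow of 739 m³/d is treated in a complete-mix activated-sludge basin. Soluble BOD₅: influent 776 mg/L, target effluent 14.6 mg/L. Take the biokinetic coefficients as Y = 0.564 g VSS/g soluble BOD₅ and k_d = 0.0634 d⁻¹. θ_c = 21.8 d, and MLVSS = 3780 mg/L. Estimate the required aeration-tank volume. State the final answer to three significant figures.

V ≈ 768 m³

From the SRT design equation V = Y Q (S₀−S) θ_c / [X (1 + k_d θ_c)] = 0.564 × 739 × (776 − 14.6) × 21.8 / [3780 × (1 + 0.0634 × 21.8)] = 6.92×10^6 / 9004 = 768.3 m³.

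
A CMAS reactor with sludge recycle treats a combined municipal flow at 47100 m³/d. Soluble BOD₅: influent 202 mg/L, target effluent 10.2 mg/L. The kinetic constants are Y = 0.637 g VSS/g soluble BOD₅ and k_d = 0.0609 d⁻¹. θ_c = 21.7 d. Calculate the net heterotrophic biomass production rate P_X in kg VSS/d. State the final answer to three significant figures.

P_X ≈ 2480 kg VSS/d

Correct the yield for decay: Y_obs = Y/(1 + k_d θ_c) = 0.637 / (1 + 0.0609 × 21.7) = 0.637 / 2.322 = 0.2744.
Q·(S₀ − S) = 47100 × (202 − 10.2) × 10⁻³ = 9034 kg/d removed.
P_X = Y_obs · Q(S₀ − S) = 0.2744 × 9034 = 2479 kg VSS/d.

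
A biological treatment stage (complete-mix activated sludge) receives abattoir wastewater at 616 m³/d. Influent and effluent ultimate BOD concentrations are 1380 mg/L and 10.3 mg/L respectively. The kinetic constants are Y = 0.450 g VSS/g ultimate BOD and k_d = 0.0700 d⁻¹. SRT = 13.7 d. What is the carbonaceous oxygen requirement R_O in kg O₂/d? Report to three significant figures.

Y_obs = Y / (1 + k_d θ_c) = 0.450 / (1 + 0.0700 × 13.7) = 0.450 / 1.959 = 0.2297.
Q·(S₀ − S) = 616 × (1380 − 10.3) × 10⁻³ = 843.7 kg/d removed.
Biomass synthesised: P_X = Y_obs × 843.7 = 193.8 kg VSS/d.
R_O = Q·ΔS − 1.42 P_X = 843.7 − 275.2 = 568.5 kg O₂/d.

R_O ≈ 569 kg O₂/d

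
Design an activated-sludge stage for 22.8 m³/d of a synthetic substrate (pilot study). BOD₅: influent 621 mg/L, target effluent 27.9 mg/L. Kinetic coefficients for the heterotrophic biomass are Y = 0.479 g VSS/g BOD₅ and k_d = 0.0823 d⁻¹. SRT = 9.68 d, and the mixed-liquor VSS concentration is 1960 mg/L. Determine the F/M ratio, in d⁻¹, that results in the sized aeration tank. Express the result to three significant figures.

From the SRT design equation V = Y Q (S₀−S) θ_c / [X (1 + k_d θ_c)] = 0.479 × 22.8 × (621 − 27.9) × 9.68 / [1960 × (1 + 0.0823 × 9.68)] = 6.27×10^4 / 3521 = 17.81 m³.
F/M = applied load / biomass = Q·S₀/(V·X) = 22.8 × 621 / (17.81 × 1960) = 0.4057 d⁻¹.

F/M ≈ 0.406 d⁻¹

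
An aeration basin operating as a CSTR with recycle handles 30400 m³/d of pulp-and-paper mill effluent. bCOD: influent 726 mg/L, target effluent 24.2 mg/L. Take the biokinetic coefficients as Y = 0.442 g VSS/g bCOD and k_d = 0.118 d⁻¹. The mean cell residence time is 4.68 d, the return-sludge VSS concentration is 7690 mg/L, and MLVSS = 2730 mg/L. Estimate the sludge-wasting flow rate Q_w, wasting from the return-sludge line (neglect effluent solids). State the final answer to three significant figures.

From the SRT design equation V = Y Q (S₀−S) θ_c / [X (1 + k_d θ_c)] = 0.442 × 30400 × (726 − 24.2) × 4.68 / [2730 × (1 + 0.118 × 4.68)] = 4.41×10^7 / 4238 = 10414 m³.
Wasting from the return line (neglecting effluent solids): Q_w = V·X / (θ_c·X_r) = 10414 × 2730 / (4.68 × 7690) = 790.0 m³/d.

Q_w ≈ 790 m³/d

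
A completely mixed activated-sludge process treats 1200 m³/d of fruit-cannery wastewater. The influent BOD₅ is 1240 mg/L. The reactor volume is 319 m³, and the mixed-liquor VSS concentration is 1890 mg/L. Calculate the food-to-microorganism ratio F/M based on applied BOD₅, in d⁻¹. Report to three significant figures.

F/M = Q·S₀ / (V·X) = 1200 × 1240 / (319.0 × 1890) = 2.468 g BOD₅·(g VSS·d)⁻¹.

F/M ≈ 2.47 d⁻¹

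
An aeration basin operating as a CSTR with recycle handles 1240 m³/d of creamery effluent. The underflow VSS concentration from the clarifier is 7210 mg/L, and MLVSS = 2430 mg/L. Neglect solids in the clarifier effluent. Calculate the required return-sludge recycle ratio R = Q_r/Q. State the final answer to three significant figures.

Mass balance around the secondary clarifier (neglecting effluent solids): R = X / (X_r − X) = 2430 / (7210 − 2430) = 0.5084.

R ≈ 0.508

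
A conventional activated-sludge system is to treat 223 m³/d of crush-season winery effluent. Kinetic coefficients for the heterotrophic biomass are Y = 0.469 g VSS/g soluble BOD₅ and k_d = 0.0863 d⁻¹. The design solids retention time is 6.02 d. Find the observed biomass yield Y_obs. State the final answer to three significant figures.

Y_obs ≈ 0.309 g VSS/g soluble BOD₅

Correct the yield for decay: Y_obs = Y/(1 + k_d θ_c) = 0.469 / (1 + 0.0863 × 6.02) = 0.469 / 1.520 = 0.3086.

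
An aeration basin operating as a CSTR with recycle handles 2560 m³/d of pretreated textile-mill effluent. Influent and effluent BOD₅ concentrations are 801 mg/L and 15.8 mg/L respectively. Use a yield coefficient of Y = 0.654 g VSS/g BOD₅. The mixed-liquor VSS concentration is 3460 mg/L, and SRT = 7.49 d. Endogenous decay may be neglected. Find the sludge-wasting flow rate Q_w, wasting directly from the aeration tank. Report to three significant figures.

Biomass mass balance (decay neglected): V·X = Y·Q·(S₀ − S)·θ_c, so V = 0.654 × 2560 × (801 − 15.8) × 7.49 / 3460 = 2846 m³.
Wasting from the aeration tank: Q_w = V / θ_c = 2846 / 7.49 = 379.9 m³/d.

Q_w ≈ 380 m³/d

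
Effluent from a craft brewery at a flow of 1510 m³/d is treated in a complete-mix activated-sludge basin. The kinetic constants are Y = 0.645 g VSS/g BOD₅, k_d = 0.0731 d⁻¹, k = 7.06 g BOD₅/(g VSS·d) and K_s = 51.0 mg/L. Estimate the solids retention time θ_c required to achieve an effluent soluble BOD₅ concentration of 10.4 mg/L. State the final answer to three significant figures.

From 1/θ_c = Y·k·S/(K_s + S) − k_d: Y·k·S/(K_s+S) = 0.645 × 7.06 × 10.4 / (51.0 + 10.4) = 0.7713 d⁻¹.
Then 1/θ_c = μ − k_d = 0.7713 − 0.0731 = 0.6982 d⁻¹, giving θ_c = 1.432 d.

θ_c ≈ 1.43 d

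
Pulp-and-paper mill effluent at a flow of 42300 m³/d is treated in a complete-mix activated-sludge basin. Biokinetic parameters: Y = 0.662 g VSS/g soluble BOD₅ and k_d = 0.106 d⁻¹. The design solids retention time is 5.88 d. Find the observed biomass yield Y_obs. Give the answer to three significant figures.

Observed yield with endogenous decay: Y_obs = Y / (1 + k_d·θ_c) = 0.662 / (1 + 0.106 × 5.88) = 0.662 / 1.623 = 0.4078 g VSS/g soluble BOD₅.

Y_obs ≈ 0.408 g VSS/g soluble BOD₅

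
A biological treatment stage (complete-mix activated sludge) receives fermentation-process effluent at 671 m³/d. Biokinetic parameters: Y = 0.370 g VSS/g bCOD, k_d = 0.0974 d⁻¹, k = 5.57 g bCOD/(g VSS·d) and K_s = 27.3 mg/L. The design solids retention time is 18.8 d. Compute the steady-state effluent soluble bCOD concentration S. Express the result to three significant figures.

S ≈ 2.15 mg/L

From the Monod/SRT balance for a CMAS, S = K_s·(1+k_d θ_c)/[θ_c·(Y k − k_d) − 1] = 27.3 × (1 + 0.0974 × 18.8) / [18.8 × (0.370 × 5.57 − 0.0974) − 1] = 77.29 / 35.91 = 2.152 mg/L.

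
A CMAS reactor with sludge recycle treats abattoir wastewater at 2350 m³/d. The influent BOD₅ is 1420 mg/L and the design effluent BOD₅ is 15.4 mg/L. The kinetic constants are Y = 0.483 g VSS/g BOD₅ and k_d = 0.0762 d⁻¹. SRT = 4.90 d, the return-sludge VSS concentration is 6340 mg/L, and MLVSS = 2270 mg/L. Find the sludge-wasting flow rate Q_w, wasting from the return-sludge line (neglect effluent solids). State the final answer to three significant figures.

Steady-state biomass mass balance: V·X·(1 + k_d·θ_c) = Y·Q·(S₀ − S)·θ_c, so V = 0.483 × 2350 × (1420 − 15.4) × 4.90 / [2270 × (1 + 0.0762 × 4.90)] = 7.81×10^6 / 3118 = 2506 m³.
Wasting from the return line (neglecting effluent solids): Q_w = V·X / (θ_c·X_r) = 2506 × 2270 / (4.90 × 6340) = 183.1 m³/d.

Q_w ≈ 183 m³/d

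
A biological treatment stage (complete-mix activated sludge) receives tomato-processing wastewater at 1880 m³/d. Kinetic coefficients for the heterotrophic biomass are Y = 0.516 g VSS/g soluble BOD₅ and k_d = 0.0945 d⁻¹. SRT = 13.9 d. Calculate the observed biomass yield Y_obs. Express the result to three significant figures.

Y_obs ≈ 0.223 g VSS/g soluble BOD₅

The observed yield is Y_obs = Y/(1 + k_d·θ_c) = 0.516 / (1 + 0.0945 × 13.9) = 0.516 / 2.314 = 0.2230 g VSS per g soluble BOD₅ removed.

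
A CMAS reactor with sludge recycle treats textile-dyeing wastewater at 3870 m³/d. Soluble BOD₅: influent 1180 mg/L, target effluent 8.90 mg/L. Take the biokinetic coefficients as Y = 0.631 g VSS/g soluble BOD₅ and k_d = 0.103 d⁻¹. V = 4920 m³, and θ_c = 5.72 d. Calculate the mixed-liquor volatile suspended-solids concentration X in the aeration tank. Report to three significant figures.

X ≈ 2090 mg/L

Solving the biomass balance for X: X = Y Q (S₀−S) θ_c / [V (1+k_d θ_c)] = 0.631 × 3870 × (1180 − 8.90) × 5.72 / [4920 × (1 + 0.103 × 5.72)] = 2092 mg/L.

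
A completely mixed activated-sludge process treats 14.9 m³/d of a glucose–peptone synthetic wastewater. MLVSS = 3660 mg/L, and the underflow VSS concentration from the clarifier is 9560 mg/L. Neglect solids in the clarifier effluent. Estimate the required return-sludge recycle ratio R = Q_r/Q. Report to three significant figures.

R = Q_r/Q = X/(X_r − X) = 3660 / (9560 − 3660) = 0.6203.

R ≈ 0.620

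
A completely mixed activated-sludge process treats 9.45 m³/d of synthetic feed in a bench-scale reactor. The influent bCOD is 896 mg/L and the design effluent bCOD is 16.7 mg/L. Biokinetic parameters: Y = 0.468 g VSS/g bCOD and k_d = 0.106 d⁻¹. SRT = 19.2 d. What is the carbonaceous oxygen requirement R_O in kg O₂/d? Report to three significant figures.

R_O ≈ 6.49 kg O₂/d

Observed yield with endogenous decay: Y_obs = Y / (1 + k_d·θ_c) = 0.468 / (1 + 0.106 × 19.2) = 0.468 / 3.035 = 0.1542 g VSS/g bCOD.
Q·(S₀ − S) = 9.45 × (896 − 16.7) × 10⁻³ = 8.309 kg/d removed.
Biomass synthesised: P_X = Y_obs × 8.309 = 1.281 kg VSS/d.
R_O = Q·ΔS − 1.42 P_X = 8.309 − 1.819 = 6.490 kg O₂/d.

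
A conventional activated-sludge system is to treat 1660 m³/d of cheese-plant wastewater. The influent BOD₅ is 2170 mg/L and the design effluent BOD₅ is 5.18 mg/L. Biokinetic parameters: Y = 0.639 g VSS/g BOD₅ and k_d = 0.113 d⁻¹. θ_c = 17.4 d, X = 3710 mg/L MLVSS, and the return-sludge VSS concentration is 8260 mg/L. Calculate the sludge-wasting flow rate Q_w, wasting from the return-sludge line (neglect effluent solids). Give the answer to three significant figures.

From the SRT design equation V = Y Q (S₀−S) θ_c / [X (1 + k_d θ_c)] = 0.639 × 1660 × (2170 − 5.18) × 17.4 / [3710 × (1 + 0.113 × 17.4)] = 4×10^7 / 11005 = 3631 m³.
Wasting from the return line (neglecting effluent solids): Q_w = V·X / (θ_c·X_r) = 3631 × 3710 / (17.4 × 8260) = 93.72 m³/d.

Q_w ≈ 93.7 m³/d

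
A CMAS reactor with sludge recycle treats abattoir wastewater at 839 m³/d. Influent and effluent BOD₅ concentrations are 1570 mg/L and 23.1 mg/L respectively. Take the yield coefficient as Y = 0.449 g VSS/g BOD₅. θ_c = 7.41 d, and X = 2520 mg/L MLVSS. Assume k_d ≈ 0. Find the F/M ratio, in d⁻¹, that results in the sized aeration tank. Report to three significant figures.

F/M ≈ 0.305 d⁻¹

With k_d = 0 the design equation reduces to V = Y Q (S₀−S) θ_c / X = 0.449 × 839 × (1570 − 23.1) × 7.41 / 2520 = 1714 m³.
Food-to-microorganism ratio F/M = Q S₀ / (V X) = 839 × 1570 / (1714 × 2520) = 0.3051 d⁻¹.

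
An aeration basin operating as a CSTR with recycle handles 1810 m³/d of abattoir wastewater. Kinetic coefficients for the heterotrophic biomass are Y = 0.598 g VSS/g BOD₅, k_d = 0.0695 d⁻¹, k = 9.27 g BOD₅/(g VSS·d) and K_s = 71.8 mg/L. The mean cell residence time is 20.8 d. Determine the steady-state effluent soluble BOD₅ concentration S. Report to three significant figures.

S ≈ 1.56 mg/L

Effluent substrate depends only on kinetics and SRT: S = K_s(1 + k_d θ_c) / [θ_c(Yk − k_d) − 1] = 71.8 × (1 + 0.0695 × 20.8) / [20.8 × (0.598 × 9.27 − 0.0695) − 1] = 175.6 / 112.9 = 1.556 mg/L.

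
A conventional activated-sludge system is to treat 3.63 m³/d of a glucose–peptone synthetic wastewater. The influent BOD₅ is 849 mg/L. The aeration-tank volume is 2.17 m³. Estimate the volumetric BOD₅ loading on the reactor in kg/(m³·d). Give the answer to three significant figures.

Applied BOD₅ load per unit volume = Q·S₀/V = (3.63 × 849/1000)/2.170 = 1.420 kg BOD₅·m⁻³·d⁻¹.

L_v ≈ 1.42 kg BOD₅/(m³·d)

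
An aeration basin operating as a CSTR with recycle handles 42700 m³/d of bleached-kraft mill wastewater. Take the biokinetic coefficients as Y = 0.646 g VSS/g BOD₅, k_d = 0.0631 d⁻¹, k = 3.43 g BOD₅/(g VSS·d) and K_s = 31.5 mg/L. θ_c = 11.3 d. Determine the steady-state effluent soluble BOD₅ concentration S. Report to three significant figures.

S ≈ 2.31 mg/L

From the Monod/SRT balance for a CMAS, S = K_s·(1+k_d θ_c)/[θ_c·(Y k − k_d) − 1] = 31.5 × (1 + 0.0631 × 11.3) / [11.3 × (0.646 × 3.43 − 0.0631) − 1] = 53.96 / 23.33 = 2.313 mg/L.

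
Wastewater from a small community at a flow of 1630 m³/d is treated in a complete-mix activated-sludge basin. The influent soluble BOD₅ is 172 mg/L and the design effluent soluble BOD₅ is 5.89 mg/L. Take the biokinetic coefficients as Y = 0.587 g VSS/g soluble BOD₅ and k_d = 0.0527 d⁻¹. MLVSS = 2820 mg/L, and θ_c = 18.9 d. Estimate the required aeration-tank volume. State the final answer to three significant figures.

V ≈ 534 m³

Steady-state biomass mass balance: V·X·(1 + k_d·θ_c) = Y·Q·(S₀ − S)·θ_c, so V = 0.587 × 1630 × (172 − 5.89) × 18.9 / [2820 × (1 + 0.0527 × 18.9)] = 3×10^6 / 5629 = 533.7 m³.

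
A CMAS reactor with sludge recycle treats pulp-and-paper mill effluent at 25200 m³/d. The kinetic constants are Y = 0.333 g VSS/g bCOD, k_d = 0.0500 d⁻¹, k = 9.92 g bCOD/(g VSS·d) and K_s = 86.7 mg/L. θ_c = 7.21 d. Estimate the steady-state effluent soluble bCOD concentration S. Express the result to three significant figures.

S ≈ 5.25 mg/L

For a completely mixed reactor with recycle the Lawrence–McCarty relation gives S = K_s·(1 + k_d·θ_c) / [θ_c·(Y·k − k_d) − 1] = 86.7 × (1 + 0.0500 × 7.21) / [7.21 × (0.333 × 9.92 − 0.0500) − 1] = 118.0 / 22.46 = 5.253 mg/L.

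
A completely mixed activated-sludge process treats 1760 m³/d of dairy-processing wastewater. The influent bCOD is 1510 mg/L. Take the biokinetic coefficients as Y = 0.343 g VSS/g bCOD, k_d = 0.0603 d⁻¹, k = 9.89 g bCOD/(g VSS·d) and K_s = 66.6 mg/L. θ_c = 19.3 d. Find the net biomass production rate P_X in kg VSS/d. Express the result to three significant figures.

P_X ≈ 421 kg VSS/d

From the Monod/SRT balance for a CMAS, S = K_s·(1+k_d θ_c)/[θ_c·(Y k − k_d) − 1] = 66.6 × (1 + 0.0603 × 19.3) / [19.3 × (0.343 × 9.89 − 0.0603) − 1] = 144.1 / 63.31 = 2.276 mg/L.
Correct the yield for decay: Y_obs = Y/(1 + k_d θ_c) = 0.343 / (1 + 0.0603 × 19.3) = 0.343 / 2.164 = 0.1585.
Substrate removed = Q·(S₀ − S) = 1760 m³/d × (1510 − 2.28) g/m³ = 2.65×10^6 g/d = 2654 kg/d.
Net biomass production P_X = Y_obs × Q·(S₀ − S) = 0.1585 × 2654 = 420.6 kg VSS/d.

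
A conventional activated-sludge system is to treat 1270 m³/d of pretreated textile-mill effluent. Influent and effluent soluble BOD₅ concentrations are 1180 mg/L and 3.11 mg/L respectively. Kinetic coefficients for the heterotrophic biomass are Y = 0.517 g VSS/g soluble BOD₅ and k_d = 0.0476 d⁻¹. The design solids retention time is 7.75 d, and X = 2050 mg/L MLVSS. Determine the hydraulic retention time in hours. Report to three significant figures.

From the SRT design equation V = Y Q (S₀−S) θ_c / [X (1 + k_d θ_c)] = 0.517 × 1270 × (1180 − 3.11) × 7.75 / [2050 × (1 + 0.0476 × 7.75)] = 5.99×10^6 / 2806 = 2134 m³.
Hydraulic retention time τ = V/Q = 2134 / 1270 = 1.680 d = 40.33 h.

τ ≈ 40.3 h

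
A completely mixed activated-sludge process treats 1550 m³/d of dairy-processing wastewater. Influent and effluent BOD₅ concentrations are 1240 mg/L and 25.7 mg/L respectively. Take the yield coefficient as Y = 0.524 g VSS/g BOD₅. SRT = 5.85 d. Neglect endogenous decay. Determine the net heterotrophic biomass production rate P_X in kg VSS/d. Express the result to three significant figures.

P_X ≈ 986 kg VSS/d

Since k_d ≈ 0, Y_obs = Y = 0.524 g VSS/g BOD₅.
Q·(S₀ − S) = 1550 × (1240 − 25.7) × 10⁻³ = 1882 kg/d removed.
Biomass produced: P_X = Y_obs·Q·ΔS = 0.5240 × 1882 ≈ 986.3 kg VSS/d.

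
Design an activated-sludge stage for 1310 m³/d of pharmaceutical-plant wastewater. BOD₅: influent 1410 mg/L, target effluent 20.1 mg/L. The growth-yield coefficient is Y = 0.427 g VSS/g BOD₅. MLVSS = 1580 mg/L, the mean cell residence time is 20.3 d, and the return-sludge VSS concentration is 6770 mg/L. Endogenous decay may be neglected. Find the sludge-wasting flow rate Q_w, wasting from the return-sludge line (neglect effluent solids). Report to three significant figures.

With k_d = 0 the design equation reduces to V = Y Q (S₀−S) θ_c / X = 0.427 × 1310 × (1410 − 20.1) × 20.3 / 1580 = 9989 m³.
Q_w = (V·X)/(θ_c X_r) = 9989 × 1580 / (20.3 × 6770) = 114.8 m³/d.

Q_w ≈ 115 m³/d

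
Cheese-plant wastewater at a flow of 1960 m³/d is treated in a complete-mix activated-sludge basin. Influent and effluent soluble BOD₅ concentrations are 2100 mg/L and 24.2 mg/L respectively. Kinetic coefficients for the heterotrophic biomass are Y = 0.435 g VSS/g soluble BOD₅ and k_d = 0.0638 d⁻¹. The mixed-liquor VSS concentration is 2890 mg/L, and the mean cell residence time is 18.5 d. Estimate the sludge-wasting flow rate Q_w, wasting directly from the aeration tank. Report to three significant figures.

Steady-state biomass mass balance: V·X·(1 + k_d·θ_c) = Y·Q·(S₀ − S)·θ_c, so V = 0.435 × 1960 × (2100 − 24.2) × 18.5 / [2890 × (1 + 0.0638 × 18.5)] = 3.27×10^7 / 6301 = 5196 m³.
Wasting from the aeration tank: Q_w = V / θ_c = 5196 / 18.5 = 280.9 m³/d.

Q_w ≈ 281 m³/d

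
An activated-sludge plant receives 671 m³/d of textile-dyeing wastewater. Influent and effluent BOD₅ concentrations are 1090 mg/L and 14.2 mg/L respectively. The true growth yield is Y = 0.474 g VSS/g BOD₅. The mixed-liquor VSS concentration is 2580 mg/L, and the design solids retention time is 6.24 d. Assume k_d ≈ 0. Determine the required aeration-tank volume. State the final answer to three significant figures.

V ≈ 828 m³

With k_d = 0 the design equation reduces to V = Y Q (S₀−S) θ_c / X = 0.474 × 671 × (1090 − 14.2) × 6.24 / 2580 = 827.6 m³.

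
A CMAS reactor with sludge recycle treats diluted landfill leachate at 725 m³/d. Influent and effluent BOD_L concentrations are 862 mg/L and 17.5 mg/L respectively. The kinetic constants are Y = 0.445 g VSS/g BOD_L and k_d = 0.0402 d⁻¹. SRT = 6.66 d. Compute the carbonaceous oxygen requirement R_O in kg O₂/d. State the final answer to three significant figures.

R_O ≈ 307 kg O₂/d

Observed yield with endogenous decay: Y_obs = Y / (1 + k_d·θ_c) = 0.445 / (1 + 0.0402 × 6.66) = 0.445 / 1.268 = 0.3510 g VSS/g BOD_L.
Substrate removed = Q·(S₀ − S) = 725 m³/d × (862 − 17.5) g/m³ = 6.12×10^5 g/d = 612.3 kg/d.
P_X = Y_obs·Q·(S₀ − S) = 0.3510 × 612.3 = 214.9 kg VSS/d.
R_O = Q·(S₀ − S) − 1.42·P_X = 612.3 − 1.42 × 214.9 = 307.1 kg O₂/d.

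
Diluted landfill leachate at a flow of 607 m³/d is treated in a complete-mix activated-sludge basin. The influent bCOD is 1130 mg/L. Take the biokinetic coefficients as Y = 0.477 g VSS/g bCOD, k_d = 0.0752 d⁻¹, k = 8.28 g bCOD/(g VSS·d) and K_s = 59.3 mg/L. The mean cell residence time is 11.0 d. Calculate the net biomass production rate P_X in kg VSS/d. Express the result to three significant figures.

P_X ≈ 179 kg VSS/d

From the Monod/SRT balance for a CMAS, S = K_s·(1+k_d θ_c)/[θ_c·(Y k − k_d) − 1] = 59.3 × (1 + 0.0752 × 11.0) / [11.0 × (0.477 × 8.28 − 0.0752) − 1] = 108.4 / 41.62 = 2.604 mg/L.
Observed yield with endogenous decay: Y_obs = Y / (1 + k_d·θ_c) = 0.477 / (1 + 0.0752 × 11.0) = 0.477 / 1.827 = 0.2611 g VSS/g bCOD.
Q·(S₀ − S) = 607 × (1130 − 2.60) × 10⁻³ = 684.3 kg/d removed.
So the net sludge growth is P_X = 0.2611 × 684.3 = 178.6 kg VSS/d.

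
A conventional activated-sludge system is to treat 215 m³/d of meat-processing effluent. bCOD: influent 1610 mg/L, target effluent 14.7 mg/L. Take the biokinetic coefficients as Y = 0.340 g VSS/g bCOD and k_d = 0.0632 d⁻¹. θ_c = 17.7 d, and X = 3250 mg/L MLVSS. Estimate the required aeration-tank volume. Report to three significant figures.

Rearranging the biomass balance for a CMAS with decay, V = Y·Q·ΔS·θ_c / [X·(1+k_d θ_c)] = 0.340 × 215 × (1610 − 14.7) × 17.7 / [3250 × (1 + 0.0632 × 17.7)] = 2.06×10^6 / 6886 = 299.8 m³.

V ≈ 300 m³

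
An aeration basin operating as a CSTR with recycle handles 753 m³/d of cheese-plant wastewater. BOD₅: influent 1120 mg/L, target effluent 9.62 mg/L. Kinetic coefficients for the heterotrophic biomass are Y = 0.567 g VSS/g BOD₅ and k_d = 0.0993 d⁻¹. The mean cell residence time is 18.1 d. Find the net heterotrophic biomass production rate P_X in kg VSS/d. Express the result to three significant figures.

Y_obs = Y / (1 + k_d θ_c) = 0.567 / (1 + 0.0993 × 18.1) = 0.567 / 2.797 = 0.2027.
ΔS = 1120 − 9.62 = 1110 mg/L, so the substrate removal rate is 753 × 1110/1000 = 836.1 kg BOD₅/d.
So the net sludge growth is P_X = 0.2027 × 836.1 = 169.5 kg VSS/d.

P_X ≈ 169 kg VSS/d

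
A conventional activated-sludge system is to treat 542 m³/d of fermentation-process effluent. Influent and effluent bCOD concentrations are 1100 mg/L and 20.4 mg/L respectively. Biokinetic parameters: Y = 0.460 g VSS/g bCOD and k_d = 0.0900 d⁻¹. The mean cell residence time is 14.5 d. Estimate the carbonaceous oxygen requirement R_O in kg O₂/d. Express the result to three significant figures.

Correct the yield for decay: Y_obs = Y/(1 + k_d θ_c) = 0.460 / (1 + 0.0900 × 14.5) = 0.460 / 2.305 = 0.1996.
Substrate removed = Q·(S₀ − S) = 542 m³/d × (1100 − 20.4) g/m³ = 5.85×10^5 g/d = 585.1 kg/d.
Biomass synthesised: P_X = Y_obs × 585.1 = 116.8 kg VSS/d.
R_O = Q·(S₀ − S) − 1.42·P_X = 585.1 − 1.42 × 116.8 = 419.3 kg O₂/d.

R_O ≈ 419 kg O₂/d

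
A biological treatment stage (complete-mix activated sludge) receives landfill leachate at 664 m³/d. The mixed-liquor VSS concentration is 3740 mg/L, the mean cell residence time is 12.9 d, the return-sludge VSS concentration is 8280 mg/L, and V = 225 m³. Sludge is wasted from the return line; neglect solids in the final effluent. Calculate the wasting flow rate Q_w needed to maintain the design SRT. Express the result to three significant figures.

Q_w = (V·X)/(θ_c X_r) = 225.0 × 3740 / (12.9 × 8280) = 7.878 m³/d.

Q_w ≈ 7.88 m³/d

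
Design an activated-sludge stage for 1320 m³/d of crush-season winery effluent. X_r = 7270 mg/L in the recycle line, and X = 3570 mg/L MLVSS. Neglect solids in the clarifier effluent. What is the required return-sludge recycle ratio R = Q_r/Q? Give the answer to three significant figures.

R = Q_r/Q = X/(X_r − X) = 3570 / (7270 − 3570) = 0.9649.

R ≈ 0.965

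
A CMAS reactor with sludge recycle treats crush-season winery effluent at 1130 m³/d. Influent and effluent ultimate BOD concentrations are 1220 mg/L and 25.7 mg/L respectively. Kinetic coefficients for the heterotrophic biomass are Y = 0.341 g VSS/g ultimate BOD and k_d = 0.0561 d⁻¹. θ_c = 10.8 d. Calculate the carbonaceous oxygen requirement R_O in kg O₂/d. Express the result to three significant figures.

R_O ≈ 943 kg O₂/d

The observed yield is Y_obs = Y/(1 + k_d·θ_c) = 0.341 / (1 + 0.0561 × 10.8) = 0.341 / 1.606 = 0.2123 g VSS per g ultimate BOD removed.
Mass of ultimate BOD removed per day: Q(S₀ − S) = 1130 × 1194 g/m³ = 1350 kg/d.
Biomass synthesised: P_X = Y_obs × 1350 = 286.6 kg VSS/d.
R_O = Q·ΔS − 1.42 P_X = 1350 − 406.9 = 942.6 kg O₂/d.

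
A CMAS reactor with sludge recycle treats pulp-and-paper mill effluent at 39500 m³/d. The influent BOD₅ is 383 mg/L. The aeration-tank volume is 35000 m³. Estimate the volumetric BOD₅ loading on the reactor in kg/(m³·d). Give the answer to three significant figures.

L_v ≈ 0.432 kg BOD₅/(m³·d)

Applied BOD₅ load per unit volume = Q·S₀/V = (39500 × 383/1000)/35000 = 0.4322 kg BOD₅·m⁻³·d⁻¹.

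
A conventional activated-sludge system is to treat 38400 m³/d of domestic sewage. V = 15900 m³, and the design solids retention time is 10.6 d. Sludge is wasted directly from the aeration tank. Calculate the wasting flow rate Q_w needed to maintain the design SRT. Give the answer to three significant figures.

Q_w ≈ 1500 m³/d

For wasting at MLVSS concentration, Q_w = V/θ_c = 15900/10.6 = 1500 m³/d.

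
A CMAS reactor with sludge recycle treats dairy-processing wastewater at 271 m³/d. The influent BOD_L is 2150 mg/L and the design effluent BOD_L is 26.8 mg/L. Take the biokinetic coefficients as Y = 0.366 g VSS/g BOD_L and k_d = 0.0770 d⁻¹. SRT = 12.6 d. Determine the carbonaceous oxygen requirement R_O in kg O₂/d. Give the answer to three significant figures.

R_O ≈ 424 kg O₂/d

Correct the yield for decay: Y_obs = Y/(1 + k_d θ_c) = 0.366 / (1 + 0.0770 × 12.6) = 0.366 / 1.970 = 0.1858.
ΔS = 2150 − 26.8 = 2123 mg/L, so the substrate removal rate is 271 × 2123/1000 = 575.4 kg BOD_L/d.
Net sludge production P_X = 0.1858 × 575.4 = 106.9 kg VSS/d.
Carbonaceous O₂ demand = substrate oxidised − cell-mass equivalent = 575.4 − 1.42 × 106.9 = 423.6 kg O₂/d.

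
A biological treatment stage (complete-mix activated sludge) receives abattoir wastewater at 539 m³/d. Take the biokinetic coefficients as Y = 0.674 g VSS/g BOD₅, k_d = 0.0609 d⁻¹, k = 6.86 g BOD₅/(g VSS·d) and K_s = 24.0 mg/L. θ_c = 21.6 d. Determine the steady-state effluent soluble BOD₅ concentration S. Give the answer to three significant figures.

S ≈ 0.570 mg/L

For a completely mixed reactor with recycle the Lawrence–McCarty relation gives S = K_s·(1 + k_d·θ_c) / [θ_c·(Y·k − k_d) − 1] = 24.0 × (1 + 0.0609 × 21.6) / [21.6 × (0.674 × 6.86 − 0.0609) − 1] = 55.57 / 97.56 = 0.5696 mg/L.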